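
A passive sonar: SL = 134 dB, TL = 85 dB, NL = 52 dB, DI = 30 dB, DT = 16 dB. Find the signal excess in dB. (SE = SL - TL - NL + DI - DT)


SE = SL - TL - NL + DI - DT = 134 - 85 - 52 + 30 - 16 = 11

11 dB


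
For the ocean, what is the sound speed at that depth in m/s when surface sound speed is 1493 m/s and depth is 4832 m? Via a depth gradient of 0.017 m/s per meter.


c = 1493 + 0.017 * 4832 = 1575.144

1575.144 m/s


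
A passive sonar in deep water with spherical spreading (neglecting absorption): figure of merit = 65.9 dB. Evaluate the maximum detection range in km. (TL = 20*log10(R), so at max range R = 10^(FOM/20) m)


1.97 km


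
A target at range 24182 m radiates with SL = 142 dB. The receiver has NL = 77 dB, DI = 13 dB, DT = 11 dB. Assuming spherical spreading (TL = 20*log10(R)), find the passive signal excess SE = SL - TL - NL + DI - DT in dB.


-20.67 dB


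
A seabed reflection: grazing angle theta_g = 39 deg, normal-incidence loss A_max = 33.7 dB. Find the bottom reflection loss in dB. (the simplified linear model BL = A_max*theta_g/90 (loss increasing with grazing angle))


14.6 dB


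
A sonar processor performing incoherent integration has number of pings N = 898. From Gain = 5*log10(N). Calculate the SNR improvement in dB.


Gain = 5*log10(898) = 14.77

14.77 dB


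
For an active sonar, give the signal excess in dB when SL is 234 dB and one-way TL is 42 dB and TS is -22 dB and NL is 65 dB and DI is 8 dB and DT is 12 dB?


SE = SL - 2*TL + TS - NL + DI - DT = 234 - 2*42 + (-22) - 65 + 8 - 12 = 59

59 dB


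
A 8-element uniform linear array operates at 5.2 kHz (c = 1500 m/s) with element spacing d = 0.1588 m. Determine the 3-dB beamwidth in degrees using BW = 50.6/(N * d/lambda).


Step 1: lambda = 1500/5200 = 0.28846 m
Step 2: d/lambda = 0.1588/0.28846 = 0.5505
Step 3: BW = 50.6/(N * d/lambda) = 50.6/(8 * 0.5505) = 11.49

11.49 deg


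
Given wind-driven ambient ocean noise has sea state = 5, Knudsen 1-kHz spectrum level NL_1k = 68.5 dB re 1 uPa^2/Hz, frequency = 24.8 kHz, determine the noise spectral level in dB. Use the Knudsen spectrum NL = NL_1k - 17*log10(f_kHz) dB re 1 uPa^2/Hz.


NL = NL_1k - 17*log10(f_kHz) = 68.5 - 17*log10(24.8) = 68.5 - (23.71) = 44.79

44.79 dB


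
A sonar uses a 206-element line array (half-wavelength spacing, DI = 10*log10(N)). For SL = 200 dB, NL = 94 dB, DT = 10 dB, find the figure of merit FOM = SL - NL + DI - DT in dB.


Step 1: DI = 10*log10(206) = 23.14 dB
Step 2: FOM = SL - NL + DI - DT = 200 - 94 + 23.14 - 10 = 119.14

119.14 dB


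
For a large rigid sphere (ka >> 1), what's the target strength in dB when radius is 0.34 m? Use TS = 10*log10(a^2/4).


TS = 10*log10(0.34^2 / 4) = 10*log10(0.0289) = -15.39

-15.39 dB


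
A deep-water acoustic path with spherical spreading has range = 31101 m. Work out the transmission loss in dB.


TL = 20*log10(31101) = 89.86

89.86 dB


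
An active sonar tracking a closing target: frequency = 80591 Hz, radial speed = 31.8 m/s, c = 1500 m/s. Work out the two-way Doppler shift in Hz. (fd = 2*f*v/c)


3417.06 Hz


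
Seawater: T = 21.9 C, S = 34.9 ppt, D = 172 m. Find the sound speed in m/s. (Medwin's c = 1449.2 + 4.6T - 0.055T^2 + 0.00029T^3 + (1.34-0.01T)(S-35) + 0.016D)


1529.25 m/s


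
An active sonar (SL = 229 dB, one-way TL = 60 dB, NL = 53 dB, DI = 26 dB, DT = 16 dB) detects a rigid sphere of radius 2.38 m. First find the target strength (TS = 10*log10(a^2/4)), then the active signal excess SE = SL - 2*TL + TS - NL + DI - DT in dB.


Step 1: TS = 10*log10(2.38^2/4) = 1.51 dB
Step 2: SE = SL - 2*TL + TS - NL + DI - DT = 229 - 2*60 + (1.51) - 53 + 26 - 16 = 67.51

67.51 dB


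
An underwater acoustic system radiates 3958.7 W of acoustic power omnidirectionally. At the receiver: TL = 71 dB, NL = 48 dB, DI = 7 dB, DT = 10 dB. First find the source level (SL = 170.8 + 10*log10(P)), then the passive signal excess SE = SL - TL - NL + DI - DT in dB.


Step 1: SL = 170.8 + 10*log10(3958.7) = 206.78 dB
Step 2: SE = SL - TL - NL + DI - DT = 206.78 - 71 - 48 + 7 - 10 = 84.78

84.78 dB


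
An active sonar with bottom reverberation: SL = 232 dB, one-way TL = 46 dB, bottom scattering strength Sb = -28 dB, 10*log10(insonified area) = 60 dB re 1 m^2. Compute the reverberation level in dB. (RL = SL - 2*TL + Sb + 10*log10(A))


RL = SL - 2*TL + Sb + 10*log10(A) = 232 - 2*46 + (-28) + 60 = 172

172 dB


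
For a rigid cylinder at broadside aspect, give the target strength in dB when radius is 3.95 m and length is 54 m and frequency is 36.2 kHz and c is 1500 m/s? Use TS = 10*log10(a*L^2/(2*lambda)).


lambda = 1500/36200 = 0.04144 m
TS = 10*log10(3.95*54^2/(2*0.04144)) = 51.43

51.43 dB


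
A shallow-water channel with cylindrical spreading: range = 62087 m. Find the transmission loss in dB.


47.93 dB


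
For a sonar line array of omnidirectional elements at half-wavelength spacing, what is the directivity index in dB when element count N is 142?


DI = 10*log10(142) = 21.52

21.52 dB


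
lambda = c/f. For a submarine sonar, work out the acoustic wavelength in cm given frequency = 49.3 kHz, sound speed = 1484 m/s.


lambda = c/f = 1484 / 49300 = 0.0301 m = 3.01 cm

3.01 cm


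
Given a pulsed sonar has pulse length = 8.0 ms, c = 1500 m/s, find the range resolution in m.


dR = c*tau/2 = 1500 * 8.0e-3 / 2 = 6.0

6.0 m


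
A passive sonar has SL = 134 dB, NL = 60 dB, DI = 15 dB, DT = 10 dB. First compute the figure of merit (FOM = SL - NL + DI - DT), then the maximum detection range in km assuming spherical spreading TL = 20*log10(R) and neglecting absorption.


Step 1: FOM = SL - NL + DI - DT = 134 - 60 + 15 - 10 = 79 dB
Step 2: at max range FOM = TL = 20*log10(R), so R = 10^(79/20) = 8912.51 m = 8.91 km

8.91 km


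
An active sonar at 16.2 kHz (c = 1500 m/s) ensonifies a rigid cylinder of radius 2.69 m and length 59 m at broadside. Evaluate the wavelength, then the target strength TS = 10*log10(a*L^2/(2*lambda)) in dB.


Step 1: lambda = c/f = 1500/16200 = 0.09259 m
Step 2: TS = 10*log10(a*L^2/(2*lambda)) = 10*log10(2.69*59^2/(2*0.09259)) = 47.04

47.04 dB


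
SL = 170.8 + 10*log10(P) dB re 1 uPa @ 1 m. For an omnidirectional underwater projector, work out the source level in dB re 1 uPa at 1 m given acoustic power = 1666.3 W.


SL = 170.8 + 10*log10(1666.3) = 170.8 + 32.22 = 203.02

203.02 dB


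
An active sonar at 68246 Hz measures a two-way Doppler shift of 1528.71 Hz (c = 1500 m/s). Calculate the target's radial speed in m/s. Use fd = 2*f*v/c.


From fd = 2*f*v/c, v = c*fd/(2*f) = 1500 * 1528.71 / (2*68246) = 16.8

16.8 m/s


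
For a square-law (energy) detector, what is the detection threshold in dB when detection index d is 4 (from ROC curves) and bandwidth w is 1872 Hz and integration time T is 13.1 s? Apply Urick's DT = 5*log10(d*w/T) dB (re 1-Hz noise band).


DT = 5*log10(d*w/T) = 5*log10(4 * 1872 / 13.1) = 5*log10(571.6) = 13.79

13.79 dB


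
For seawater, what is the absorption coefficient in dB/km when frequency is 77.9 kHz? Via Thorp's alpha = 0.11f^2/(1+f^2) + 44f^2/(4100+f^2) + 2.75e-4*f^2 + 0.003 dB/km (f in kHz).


f^2 = 6068.41
alpha = 0.11*6068.41/(1+6068.41) + 44*6068.41/(4100+6068.41) + 2.75e-4*6068.41 + 0.003 = 28.041

28.041 dB/km


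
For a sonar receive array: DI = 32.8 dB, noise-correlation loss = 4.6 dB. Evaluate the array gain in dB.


AG = DI - L_corr = 32.8 - 4.6 = 28.2

28.2 dB


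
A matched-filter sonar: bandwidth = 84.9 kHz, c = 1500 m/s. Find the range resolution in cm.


dR = c/(2*BW) = 1500 / (2 * 84.9e3) = 0.0088 m = 0.88 cm

0.88 cm


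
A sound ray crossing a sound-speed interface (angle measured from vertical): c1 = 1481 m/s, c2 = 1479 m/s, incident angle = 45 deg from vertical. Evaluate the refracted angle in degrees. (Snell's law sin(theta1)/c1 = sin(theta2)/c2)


sin(theta2) = (c2/c1)*sin(theta1) = (1479/1481)*sin(45 deg) = 0.70615
theta2 = arcsin(0.70615) = 44.92

44.92 deg


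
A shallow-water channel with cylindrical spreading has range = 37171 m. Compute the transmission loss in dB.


45.7 dB


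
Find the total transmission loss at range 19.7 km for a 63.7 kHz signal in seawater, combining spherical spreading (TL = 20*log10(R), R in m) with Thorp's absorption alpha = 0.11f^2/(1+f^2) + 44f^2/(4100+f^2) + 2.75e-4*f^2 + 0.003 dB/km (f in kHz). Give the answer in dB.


Step 1 (Thorp): alpha = 0.11*4057.69/(1+4057.69) + 44*4057.69/(4100+4057.69) + 2.75e-4*4057.69 + 0.003 = 23.1147 dB/km
Step 2: TL_spread = 20*log10(19700) = 85.89 dB
Step 3: TL_abs = alpha*R = 23.1147 * 19.7 = 455.36 dB
Step 4: TL_total = 85.89 + 455.36 = 541.25

541.25 dB


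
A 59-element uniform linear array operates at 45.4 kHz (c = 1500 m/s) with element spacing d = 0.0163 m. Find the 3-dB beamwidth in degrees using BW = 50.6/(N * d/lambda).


Step 1: lambda = 1500/45400 = 0.03304 m
Step 2: d/lambda = 0.0163/0.03304 = 0.4933
Step 3: BW = 50.6/(N * d/lambda) = 50.6/(59 * 0.4933) = 1.74

1.74 deg


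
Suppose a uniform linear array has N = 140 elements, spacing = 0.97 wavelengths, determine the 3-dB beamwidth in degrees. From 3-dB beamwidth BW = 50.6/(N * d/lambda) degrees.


0.37 deg


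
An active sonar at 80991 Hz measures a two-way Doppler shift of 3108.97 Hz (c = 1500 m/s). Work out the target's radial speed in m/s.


28.79 m/s


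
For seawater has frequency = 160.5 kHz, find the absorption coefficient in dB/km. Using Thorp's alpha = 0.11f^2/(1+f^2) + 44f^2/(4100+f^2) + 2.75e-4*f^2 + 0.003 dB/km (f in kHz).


f^2 = 25760.25
alpha = 0.11*25760.25/(1+25760.25) + 44*25760.25/(4100+25760.25) + 2.75e-4*25760.25 + 0.003 = 45.156

45.156 dB/km


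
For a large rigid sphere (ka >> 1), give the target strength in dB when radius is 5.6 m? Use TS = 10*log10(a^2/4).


TS = 10*log10(5.6^2 / 4) = 10*log10(7.84) = 8.94

8.94 dB


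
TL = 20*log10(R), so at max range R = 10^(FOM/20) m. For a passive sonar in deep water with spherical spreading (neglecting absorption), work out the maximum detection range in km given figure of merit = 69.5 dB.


At max range FOM = TL, so 20*log10(R) = 69.5
R = 10^(69.5/20) = 2985.38 m = 2.99 km

2.99 km


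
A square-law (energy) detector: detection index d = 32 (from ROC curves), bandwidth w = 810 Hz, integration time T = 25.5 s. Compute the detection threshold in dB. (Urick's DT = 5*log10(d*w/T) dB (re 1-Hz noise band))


DT = 5*log10(d*w/T) = 5*log10(32 * 810 / 25.5) = 5*log10(1016.47) = 15.04

15.04 dB


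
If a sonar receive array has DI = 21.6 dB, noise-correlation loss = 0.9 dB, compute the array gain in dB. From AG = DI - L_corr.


20.7 dB


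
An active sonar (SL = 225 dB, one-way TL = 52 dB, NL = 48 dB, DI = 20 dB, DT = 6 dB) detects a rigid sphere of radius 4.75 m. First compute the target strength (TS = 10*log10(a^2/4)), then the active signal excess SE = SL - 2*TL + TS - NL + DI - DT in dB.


Step 1: TS = 10*log10(4.75^2/4) = 7.51 dB
Step 2: SE = SL - 2*TL + TS - NL + DI - DT = 225 - 2*52 + (7.51) - 48 + 20 - 6 = 94.51

94.51 dB


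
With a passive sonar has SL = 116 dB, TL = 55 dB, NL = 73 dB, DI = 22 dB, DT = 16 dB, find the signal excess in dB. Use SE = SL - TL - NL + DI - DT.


-6 dB


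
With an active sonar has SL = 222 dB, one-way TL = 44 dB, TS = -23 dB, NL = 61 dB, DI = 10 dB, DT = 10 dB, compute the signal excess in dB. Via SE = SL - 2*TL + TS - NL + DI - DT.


50 dB


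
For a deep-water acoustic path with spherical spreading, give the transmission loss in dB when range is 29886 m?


TL = 20*log10(29886) = 89.51

89.51 dB


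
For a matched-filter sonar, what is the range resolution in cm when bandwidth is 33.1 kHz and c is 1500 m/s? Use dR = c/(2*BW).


2.27 cm


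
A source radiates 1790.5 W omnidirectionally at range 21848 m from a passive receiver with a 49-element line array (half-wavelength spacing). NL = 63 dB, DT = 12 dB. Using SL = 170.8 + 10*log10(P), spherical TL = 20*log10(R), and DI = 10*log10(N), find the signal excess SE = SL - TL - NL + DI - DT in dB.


Step 1: SL = 170.8 + 10*log10(1790.5) = 203.33 dB
Step 2: TL = 20*log10(21848) = 86.79 dB
Step 3: DI = 10*log10(49) = 16.9 dB
Step 4: SE = SL - TL - NL + DI - DT = 203.33 - 86.79 - 63 + 16.9 - 12 = 58.44

58.44 dB


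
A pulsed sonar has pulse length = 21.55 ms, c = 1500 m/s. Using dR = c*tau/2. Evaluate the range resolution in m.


dR = c*tau/2 = 1500 * 21.55e-3 / 2 = 16.1625

16.1625 m


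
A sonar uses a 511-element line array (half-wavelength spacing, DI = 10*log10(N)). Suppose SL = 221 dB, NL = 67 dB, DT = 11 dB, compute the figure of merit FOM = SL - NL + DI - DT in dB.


170.08 dB


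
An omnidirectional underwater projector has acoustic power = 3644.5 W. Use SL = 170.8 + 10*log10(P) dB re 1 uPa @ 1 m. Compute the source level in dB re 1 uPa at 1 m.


206.42 dB


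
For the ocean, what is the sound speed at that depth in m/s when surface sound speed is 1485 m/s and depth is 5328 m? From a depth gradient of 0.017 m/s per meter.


c = 1485 + 0.017 * 5328 = 1575.576

1575.576 m/s


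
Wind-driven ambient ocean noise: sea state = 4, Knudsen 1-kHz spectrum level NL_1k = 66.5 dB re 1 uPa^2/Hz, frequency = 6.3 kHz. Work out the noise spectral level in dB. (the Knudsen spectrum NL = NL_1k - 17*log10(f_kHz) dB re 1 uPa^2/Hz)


52.91 dB


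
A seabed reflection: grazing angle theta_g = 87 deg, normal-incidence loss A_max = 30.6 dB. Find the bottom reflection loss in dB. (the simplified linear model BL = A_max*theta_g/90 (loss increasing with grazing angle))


BL = A_max * theta_g / 90 = 30.6 * 87 / 90 = 29.58

29.58 dB


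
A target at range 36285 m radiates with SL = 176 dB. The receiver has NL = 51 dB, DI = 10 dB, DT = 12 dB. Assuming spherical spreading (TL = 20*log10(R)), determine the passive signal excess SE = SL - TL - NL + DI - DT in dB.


Step 1: TL = 20*log10(36285) = 91.19 dB
Step 2: SE = 176 - 91.19 - 51 + 10 - 12 = 31.81

31.81 dB


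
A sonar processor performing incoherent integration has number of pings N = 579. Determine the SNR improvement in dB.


Gain = 5*log10(579) = 13.81

13.81 dB


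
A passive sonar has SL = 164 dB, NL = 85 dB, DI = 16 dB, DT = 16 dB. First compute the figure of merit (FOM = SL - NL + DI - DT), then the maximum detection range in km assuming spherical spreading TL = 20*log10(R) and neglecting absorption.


Step 1: FOM = SL - NL + DI - DT = 164 - 85 + 16 - 16 = 79 dB
Step 2: at max range FOM = TL = 20*log10(R), so R = 10^(79/20) = 8912.51 m = 8.91 km

8.91 km


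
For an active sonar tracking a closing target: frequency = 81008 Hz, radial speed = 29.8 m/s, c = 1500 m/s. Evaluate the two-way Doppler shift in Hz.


fd = 2*f*v/c = 2 * 81008 * 29.8 / 1500 = 3218.72

3218.72 Hz


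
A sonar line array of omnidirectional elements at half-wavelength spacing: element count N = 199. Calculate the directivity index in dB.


22.99 dB


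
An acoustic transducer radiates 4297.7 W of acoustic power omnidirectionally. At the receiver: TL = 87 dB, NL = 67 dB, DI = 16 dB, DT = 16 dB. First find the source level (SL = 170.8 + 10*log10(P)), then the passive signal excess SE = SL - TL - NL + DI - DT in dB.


Step 1: SL = 170.8 + 10*log10(4297.7) = 207.13 dB
Step 2: SE = SL - TL - NL + DI - DT = 207.13 - 87 - 67 + 16 - 16 = 53.13

53.13 dB


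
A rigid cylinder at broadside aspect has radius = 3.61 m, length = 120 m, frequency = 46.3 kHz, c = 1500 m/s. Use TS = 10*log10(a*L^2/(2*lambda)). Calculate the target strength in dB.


59.04 dB


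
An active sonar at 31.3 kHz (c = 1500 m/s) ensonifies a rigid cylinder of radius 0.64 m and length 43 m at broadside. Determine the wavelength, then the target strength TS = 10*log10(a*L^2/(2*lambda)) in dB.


Step 1: lambda = c/f = 1500/31300 = 0.04792 m
Step 2: TS = 10*log10(a*L^2/(2*lambda)) = 10*log10(0.64*43^2/(2*0.04792)) = 40.92

40.92 dB


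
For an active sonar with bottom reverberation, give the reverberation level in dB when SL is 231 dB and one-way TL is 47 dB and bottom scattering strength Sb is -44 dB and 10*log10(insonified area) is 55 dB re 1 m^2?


148 dB


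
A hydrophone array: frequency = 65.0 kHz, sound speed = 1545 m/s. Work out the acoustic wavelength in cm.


2.38 cm


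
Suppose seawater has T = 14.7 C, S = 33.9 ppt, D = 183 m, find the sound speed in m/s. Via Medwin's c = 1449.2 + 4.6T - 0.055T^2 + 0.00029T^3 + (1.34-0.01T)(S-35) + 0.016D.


c = 1449.2 + 4.6*14.7 - 0.055*14.7^2 + 0.00029*14.7^3 + (1.34 - 0.01*14.7)*(33.9 - 35) + 0.016*183 = 1507.47

1507.47 m/s


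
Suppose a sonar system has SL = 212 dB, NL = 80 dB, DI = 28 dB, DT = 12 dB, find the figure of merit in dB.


FOM = SL - NL + DI - DT = 212 - 80 + 28 - 12 = 148

148 dB


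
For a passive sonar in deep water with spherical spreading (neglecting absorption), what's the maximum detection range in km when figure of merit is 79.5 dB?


9.44 km


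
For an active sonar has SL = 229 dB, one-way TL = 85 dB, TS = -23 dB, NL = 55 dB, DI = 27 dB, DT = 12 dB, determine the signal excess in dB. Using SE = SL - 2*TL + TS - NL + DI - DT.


SE = SL - 2*TL + TS - NL + DI - DT = 229 - 2*85 + (-23) - 55 + 27 - 12 = -4

-4 dB


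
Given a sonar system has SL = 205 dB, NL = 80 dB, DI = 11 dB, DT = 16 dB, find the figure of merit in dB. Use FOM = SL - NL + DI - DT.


FOM = SL - NL + DI - DT = 205 - 80 + 11 - 16 = 120

120 dB


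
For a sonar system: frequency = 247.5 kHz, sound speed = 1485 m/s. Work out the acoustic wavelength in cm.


lambda = c/f = 1485 / 247500 = 0.006 m = 0.6 cm

0.6 cm


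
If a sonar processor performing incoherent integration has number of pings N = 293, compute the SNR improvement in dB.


Gain = 5*log10(293) = 12.33

12.33 dB


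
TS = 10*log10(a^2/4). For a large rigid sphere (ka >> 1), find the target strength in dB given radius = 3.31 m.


TS = 10*log10(3.31^2 / 4) = 10*log10(2.739025) = 4.38

4.38 dB


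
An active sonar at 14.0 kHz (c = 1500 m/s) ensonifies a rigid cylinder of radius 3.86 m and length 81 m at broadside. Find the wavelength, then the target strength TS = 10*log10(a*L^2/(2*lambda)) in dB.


Step 1: lambda = c/f = 1500/14000 = 0.10714 m
Step 2: TS = 10*log10(a*L^2/(2*lambda)) = 10*log10(3.86*81^2/(2*0.10714)) = 50.73

50.73 dB


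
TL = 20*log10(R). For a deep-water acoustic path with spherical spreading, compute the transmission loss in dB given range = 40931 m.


TL = 20*log10(40931) = 92.24

92.24 dB


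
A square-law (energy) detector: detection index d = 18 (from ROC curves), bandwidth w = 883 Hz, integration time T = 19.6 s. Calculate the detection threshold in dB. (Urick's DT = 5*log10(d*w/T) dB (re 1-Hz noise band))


DT = 5*log10(d*w/T) = 5*log10(18 * 883 / 19.6) = 5*log10(810.92) = 14.54

14.54 dB


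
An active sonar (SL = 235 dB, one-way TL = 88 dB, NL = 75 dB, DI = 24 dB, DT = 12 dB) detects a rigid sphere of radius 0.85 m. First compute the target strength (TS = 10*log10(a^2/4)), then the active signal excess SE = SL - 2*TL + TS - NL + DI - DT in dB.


Step 1: TS = 10*log10(0.85^2/4) = -7.43 dB
Step 2: SE = SL - 2*TL + TS - NL + DI - DT = 235 - 2*88 + (-7.43) - 75 + 24 - 12 = -11.43

-11.43 dB


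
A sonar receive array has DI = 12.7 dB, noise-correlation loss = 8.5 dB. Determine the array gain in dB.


4.2 dB


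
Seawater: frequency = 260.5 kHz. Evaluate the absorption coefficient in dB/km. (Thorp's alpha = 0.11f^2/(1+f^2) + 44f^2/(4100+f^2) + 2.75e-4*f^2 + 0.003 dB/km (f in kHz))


f^2 = 67860.25
alpha = 0.11*67860.25/(1+67860.25) + 44*67860.25/(4100+67860.25) + 2.75e-4*67860.25 + 0.003 = 60.268

60.268 dB/km


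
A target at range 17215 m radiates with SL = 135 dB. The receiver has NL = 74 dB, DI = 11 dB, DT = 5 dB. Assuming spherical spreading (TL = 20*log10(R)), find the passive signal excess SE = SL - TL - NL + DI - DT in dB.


Step 1: TL = 20*log10(17215) = 84.72 dB
Step 2: SE = 135 - 84.72 - 74 + 11 - 5 = -17.72

-17.72 dB


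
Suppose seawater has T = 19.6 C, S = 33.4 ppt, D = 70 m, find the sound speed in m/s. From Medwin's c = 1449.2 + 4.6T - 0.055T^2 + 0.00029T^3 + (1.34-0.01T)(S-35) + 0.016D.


c = 1449.2 + 4.6*19.6 - 0.055*19.6^2 + 0.00029*19.6^3 + (1.34 - 0.01*19.6)*(33.4 - 35) + 0.016*70 = 1519.7

1519.7 m/s


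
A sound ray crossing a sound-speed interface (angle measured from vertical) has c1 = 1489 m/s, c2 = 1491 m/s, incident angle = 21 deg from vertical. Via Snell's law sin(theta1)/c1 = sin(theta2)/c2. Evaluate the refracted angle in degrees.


sin(theta2) = (c2/c1)*sin(theta1) = (1491/1489)*sin(21 deg) = 0.35885
theta2 = arcsin(0.35885) = 21.03

21.03 deg


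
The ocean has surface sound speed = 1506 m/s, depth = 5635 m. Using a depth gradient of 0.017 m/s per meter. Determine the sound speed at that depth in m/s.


c = 1506 + 0.017 * 5635 = 1601.795

1601.795 m/s


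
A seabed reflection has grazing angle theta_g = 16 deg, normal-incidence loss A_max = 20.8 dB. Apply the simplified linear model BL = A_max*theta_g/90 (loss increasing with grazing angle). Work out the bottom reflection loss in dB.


BL = A_max * theta_g / 90 = 20.8 * 16 / 90 = 3.7

3.7 dB


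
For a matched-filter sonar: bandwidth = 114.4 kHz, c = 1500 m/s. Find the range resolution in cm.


dR = c/(2*BW) = 1500 / (2 * 114.4e3) = 0.0066 m = 0.66 cm

0.66 cm


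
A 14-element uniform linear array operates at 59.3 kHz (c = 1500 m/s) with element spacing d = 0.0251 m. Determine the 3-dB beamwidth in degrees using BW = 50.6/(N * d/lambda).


Step 1: lambda = 1500/59300 = 0.0253 m
Step 2: d/lambda = 0.0251/0.0253 = 0.9921
Step 3: BW = 50.6/(N * d/lambda) = 50.6/(14 * 0.9921) = 3.64

3.64 deg


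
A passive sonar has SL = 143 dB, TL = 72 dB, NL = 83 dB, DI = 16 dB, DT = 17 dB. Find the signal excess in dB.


-13 dB


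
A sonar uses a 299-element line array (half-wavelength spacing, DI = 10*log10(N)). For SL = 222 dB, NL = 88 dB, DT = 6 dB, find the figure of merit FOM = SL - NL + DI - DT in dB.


Step 1: DI = 10*log10(299) = 24.76 dB
Step 2: FOM = SL - NL + DI - DT = 222 - 88 + 24.76 - 6 = 152.76

152.76 dB


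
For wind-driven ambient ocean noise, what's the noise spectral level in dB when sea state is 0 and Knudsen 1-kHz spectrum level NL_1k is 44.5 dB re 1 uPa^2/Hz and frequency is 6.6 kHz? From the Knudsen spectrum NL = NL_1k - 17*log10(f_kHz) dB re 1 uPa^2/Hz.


NL = NL_1k - 17*log10(f_kHz) = 44.5 - 17*log10(6.6) = 44.5 - (13.93) = 30.57

30.57 dB


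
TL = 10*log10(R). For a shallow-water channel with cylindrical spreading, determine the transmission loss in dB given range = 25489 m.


44.06 dB


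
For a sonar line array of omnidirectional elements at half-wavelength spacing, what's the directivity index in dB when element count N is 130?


DI = 10*log10(130) = 21.14

21.14 dB


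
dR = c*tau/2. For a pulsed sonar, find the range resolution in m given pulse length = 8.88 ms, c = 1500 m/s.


6.66 m


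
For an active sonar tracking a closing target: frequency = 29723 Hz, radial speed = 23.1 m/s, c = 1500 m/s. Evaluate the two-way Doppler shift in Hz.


fd = 2*f*v/c = 2 * 29723 * 23.1 / 1500 = 915.47

915.47 Hz


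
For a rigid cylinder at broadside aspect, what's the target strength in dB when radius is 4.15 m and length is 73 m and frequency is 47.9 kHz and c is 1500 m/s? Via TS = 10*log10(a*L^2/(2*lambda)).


lambda = 1500/47900 = 0.03132 m
TS = 10*log10(4.15*73^2/(2*0.03132)) = 55.48

55.48 dB


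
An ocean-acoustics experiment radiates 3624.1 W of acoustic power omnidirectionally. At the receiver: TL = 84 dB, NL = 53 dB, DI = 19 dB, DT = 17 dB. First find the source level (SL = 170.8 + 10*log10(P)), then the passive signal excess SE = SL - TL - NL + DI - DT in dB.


Step 1: SL = 170.8 + 10*log10(3624.1) = 206.39 dB
Step 2: SE = SL - TL - NL + DI - DT = 206.39 - 84 - 53 + 19 - 17 = 71.39

71.39 dB


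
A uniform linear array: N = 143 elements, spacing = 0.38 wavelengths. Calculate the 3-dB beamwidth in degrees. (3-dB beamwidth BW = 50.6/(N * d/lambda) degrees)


BW = 50.6 / (143 * 0.38) = 50.6 / 54.34 = 0.93

0.93 deg


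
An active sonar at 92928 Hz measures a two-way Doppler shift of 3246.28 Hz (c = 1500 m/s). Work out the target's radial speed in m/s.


From fd = 2*f*v/c, v = c*fd/(2*f) = 1500 * 3246.28 / (2*92928) = 26.2

26.2 m/s


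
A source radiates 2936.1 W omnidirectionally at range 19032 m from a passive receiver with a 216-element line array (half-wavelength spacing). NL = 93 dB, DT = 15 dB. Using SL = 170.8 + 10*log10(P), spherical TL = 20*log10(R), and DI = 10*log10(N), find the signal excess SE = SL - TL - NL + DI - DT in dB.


Step 1: SL = 170.8 + 10*log10(2936.1) = 205.48 dB
Step 2: TL = 20*log10(19032) = 85.59 dB
Step 3: DI = 10*log10(216) = 23.34 dB
Step 4: SE = SL - TL - NL + DI - DT = 205.48 - 85.59 - 93 + 23.34 - 15 = 35.23

35.23 dB


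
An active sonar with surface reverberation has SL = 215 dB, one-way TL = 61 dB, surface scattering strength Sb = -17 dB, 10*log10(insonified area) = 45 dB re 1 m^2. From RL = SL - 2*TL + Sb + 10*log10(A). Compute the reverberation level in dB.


RL = SL - 2*TL + Sb + 10*log10(A) = 215 - 2*61 + (-17) + 45 = 121

121 dB


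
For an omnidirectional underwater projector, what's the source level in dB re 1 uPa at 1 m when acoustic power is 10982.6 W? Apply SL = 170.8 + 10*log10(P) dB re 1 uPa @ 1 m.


211.21 dB


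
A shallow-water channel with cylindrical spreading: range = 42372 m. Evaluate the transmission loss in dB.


TL = 10*log10(42372) = 46.27

46.27 dB


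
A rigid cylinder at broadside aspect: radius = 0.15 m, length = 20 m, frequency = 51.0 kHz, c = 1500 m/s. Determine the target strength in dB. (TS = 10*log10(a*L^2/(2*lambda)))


lambda = 1500/51000 = 0.02941 m
TS = 10*log10(0.15*20^2/(2*0.02941)) = 30.09

30.09 dB


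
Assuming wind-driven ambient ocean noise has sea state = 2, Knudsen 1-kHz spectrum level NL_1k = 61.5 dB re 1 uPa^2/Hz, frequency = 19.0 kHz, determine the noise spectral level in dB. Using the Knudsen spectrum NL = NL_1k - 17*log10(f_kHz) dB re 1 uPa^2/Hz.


NL = NL_1k - 17*log10(f_kHz) = 61.5 - 17*log10(19.0) = 61.5 - (21.74) = 39.76

39.76 dB


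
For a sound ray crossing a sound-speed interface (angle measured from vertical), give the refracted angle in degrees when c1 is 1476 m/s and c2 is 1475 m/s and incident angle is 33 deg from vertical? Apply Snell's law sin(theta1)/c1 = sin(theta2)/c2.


32.97 deg


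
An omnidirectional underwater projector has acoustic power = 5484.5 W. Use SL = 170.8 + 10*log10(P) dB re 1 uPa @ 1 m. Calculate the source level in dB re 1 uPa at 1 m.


208.19 dB


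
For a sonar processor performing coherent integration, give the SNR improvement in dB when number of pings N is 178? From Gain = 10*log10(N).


Gain = 10*log10(178) = 22.5

22.5 dB


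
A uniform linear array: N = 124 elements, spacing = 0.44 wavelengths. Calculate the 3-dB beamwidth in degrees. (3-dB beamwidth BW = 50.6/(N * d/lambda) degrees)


0.93 deg


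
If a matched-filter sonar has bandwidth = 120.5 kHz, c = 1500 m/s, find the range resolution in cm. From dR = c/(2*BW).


dR = c/(2*BW) = 1500 / (2 * 120.5e3) = 0.0062 m = 0.62 cm

0.62 cm


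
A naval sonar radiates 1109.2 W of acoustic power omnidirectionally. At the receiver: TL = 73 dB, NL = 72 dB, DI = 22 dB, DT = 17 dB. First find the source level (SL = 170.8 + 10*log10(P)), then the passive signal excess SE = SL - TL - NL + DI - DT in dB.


Step 1: SL = 170.8 + 10*log10(1109.2) = 201.25 dB
Step 2: SE = SL - TL - NL + DI - DT = 201.25 - 73 - 72 + 22 - 17 = 61.25

61.25 dB


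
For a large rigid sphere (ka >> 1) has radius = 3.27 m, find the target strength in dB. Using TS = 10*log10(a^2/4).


TS = 10*log10(3.27^2 / 4) = 10*log10(2.673225) = 4.27

4.27 dB


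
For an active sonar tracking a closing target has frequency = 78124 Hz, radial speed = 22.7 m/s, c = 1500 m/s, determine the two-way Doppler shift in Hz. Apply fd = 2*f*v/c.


2364.55 Hz


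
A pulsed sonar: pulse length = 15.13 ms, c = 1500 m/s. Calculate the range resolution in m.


dR = c*tau/2 = 1500 * 15.13e-3 / 2 = 11.3475

11.3475 m


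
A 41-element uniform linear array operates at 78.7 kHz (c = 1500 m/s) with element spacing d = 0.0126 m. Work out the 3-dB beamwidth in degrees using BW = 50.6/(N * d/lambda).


Step 1: lambda = 1500/78700 = 0.01906 m
Step 2: d/lambda = 0.0126/0.01906 = 0.6611
Step 3: BW = 50.6/(N * d/lambda) = 50.6/(41 * 0.6611) = 1.87

1.87 deg


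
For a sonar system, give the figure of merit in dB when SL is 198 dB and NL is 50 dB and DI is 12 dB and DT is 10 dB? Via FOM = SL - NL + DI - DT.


FOM = SL - NL + DI - DT = 198 - 50 + 12 - 10 = 150

150 dB


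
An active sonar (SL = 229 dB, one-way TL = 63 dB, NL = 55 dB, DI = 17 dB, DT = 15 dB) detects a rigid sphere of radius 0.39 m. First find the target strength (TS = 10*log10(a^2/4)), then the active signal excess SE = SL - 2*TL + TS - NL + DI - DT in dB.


Step 1: TS = 10*log10(0.39^2/4) = -14.2 dB
Step 2: SE = SL - 2*TL + TS - NL + DI - DT = 229 - 2*63 + (-14.2) - 55 + 17 - 15 = 35.8

35.8 dB


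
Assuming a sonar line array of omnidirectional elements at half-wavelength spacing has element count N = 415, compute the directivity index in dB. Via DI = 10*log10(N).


DI = 10*log10(415) = 26.18

26.18 dB


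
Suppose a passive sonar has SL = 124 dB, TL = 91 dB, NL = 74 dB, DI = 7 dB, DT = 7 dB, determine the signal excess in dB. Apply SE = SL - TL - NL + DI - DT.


-41 dB


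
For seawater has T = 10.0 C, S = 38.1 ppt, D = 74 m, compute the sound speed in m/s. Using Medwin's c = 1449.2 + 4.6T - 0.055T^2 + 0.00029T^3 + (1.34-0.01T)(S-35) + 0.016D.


c = 1449.2 + 4.6*10.0 - 0.055*10.0^2 + 0.00029*10.0^3 + (1.34 - 0.01*10.0)*(38.1 - 35) + 0.016*74 = 1495.02

1495.02 m/s


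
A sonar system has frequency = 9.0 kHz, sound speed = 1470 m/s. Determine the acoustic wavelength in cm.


lambda = c/f = 1470 / 9000 = 0.1633 m = 16.33 cm

16.33 cm


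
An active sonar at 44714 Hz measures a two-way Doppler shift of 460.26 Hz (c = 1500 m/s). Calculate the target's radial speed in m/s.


From fd = 2*f*v/c, v = c*fd/(2*f) = 1500 * 460.26 / (2*44714) = 7.72

7.72 m/s


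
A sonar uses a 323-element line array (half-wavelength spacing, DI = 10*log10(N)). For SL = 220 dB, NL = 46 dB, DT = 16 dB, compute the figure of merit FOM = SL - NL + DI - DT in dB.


Step 1: DI = 10*log10(323) = 25.09 dB
Step 2: FOM = SL - NL + DI - DT = 220 - 46 + 25.09 - 16 = 183.09

183.09 dB


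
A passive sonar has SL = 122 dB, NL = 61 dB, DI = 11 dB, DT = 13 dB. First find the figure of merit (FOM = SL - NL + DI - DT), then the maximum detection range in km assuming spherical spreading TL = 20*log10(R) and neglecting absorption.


Step 1: FOM = SL - NL + DI - DT = 122 - 61 + 11 - 13 = 59 dB
Step 2: at max range FOM = TL = 20*log10(R), so R = 10^(59/20) = 891.25 m = 0.89 km

0.89 km


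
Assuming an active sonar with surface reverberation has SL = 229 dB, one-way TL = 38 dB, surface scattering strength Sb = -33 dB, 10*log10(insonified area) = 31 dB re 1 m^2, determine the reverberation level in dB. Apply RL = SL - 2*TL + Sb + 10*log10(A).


151 dB


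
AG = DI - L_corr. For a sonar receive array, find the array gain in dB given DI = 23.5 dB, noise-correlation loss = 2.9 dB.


AG = DI - L_corr = 23.5 - 2.9 = 20.6

20.6 dB


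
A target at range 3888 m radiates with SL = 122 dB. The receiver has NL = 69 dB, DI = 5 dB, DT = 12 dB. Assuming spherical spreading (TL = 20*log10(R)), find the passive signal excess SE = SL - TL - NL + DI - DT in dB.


Step 1: TL = 20*log10(3888) = 71.79 dB
Step 2: SE = 122 - 71.79 - 69 + 5 - 12 = -25.79

-25.79 dB


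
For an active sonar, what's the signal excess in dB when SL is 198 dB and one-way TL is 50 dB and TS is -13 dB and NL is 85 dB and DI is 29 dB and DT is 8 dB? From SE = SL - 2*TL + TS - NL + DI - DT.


21 dB


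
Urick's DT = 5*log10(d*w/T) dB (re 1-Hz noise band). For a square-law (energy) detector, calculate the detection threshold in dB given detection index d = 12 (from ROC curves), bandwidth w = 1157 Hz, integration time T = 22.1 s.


DT = 5*log10(d*w/T) = 5*log10(12 * 1157 / 22.1) = 5*log10(628.24) = 13.99

13.99 dB


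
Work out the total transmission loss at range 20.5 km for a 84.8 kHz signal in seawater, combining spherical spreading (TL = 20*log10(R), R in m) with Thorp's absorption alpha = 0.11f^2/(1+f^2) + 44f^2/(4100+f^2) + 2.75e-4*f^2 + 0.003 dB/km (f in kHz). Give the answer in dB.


703.56 dB


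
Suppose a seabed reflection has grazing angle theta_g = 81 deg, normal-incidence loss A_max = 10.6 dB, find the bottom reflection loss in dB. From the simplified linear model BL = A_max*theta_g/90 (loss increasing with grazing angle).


BL = A_max * theta_g / 90 = 10.6 * 81 / 90 = 9.54

9.54 dB


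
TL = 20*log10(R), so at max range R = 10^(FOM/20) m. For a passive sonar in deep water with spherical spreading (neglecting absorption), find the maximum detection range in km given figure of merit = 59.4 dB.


0.93 km


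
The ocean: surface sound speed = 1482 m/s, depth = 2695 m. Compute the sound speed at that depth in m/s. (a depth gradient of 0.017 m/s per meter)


c = 1482 + 0.017 * 2695 = 1527.815

1527.815 m/s


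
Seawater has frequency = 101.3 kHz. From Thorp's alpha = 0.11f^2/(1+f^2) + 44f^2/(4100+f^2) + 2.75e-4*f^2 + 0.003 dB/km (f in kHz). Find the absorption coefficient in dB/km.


34.374 dB/km


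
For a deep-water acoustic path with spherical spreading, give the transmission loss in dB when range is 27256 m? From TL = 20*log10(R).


TL = 20*log10(27256) = 88.71

88.71 dB


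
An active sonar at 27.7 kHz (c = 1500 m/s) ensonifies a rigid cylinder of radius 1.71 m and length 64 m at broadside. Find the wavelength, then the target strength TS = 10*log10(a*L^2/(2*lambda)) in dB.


Step 1: lambda = c/f = 1500/27700 = 0.05415 m
Step 2: TS = 10*log10(a*L^2/(2*lambda)) = 10*log10(1.71*64^2/(2*0.05415)) = 48.11

48.11 dB


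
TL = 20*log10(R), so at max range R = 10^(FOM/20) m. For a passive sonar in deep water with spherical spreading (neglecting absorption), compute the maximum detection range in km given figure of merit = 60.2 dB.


1.02 km


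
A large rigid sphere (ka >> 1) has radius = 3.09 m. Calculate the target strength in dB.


TS = 10*log10(3.09^2 / 4) = 10*log10(2.387025) = 3.78

3.78 dB


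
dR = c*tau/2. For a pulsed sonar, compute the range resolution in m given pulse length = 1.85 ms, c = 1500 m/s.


1.3875 m


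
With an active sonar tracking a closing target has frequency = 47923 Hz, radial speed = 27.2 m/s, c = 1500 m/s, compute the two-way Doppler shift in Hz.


1738.01 Hz


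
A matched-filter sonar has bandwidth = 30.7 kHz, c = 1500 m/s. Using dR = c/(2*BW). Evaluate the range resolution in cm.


dR = c/(2*BW) = 1500 / (2 * 30.7e3) = 0.0244 m = 2.44 cm

2.44 cm


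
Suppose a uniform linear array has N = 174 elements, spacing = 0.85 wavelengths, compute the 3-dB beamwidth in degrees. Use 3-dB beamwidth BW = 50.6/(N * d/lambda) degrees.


BW = 50.6 / (174 * 0.85) = 50.6 / 147.9 = 0.34

0.34 deg


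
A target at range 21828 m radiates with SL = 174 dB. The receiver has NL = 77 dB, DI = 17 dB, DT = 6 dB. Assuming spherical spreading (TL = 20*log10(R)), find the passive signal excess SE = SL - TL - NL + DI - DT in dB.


21.22 dB


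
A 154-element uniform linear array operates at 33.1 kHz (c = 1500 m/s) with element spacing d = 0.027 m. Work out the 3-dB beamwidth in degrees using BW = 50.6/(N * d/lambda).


Step 1: lambda = 1500/33100 = 0.04532 m
Step 2: d/lambda = 0.027/0.04532 = 0.5958
Step 3: BW = 50.6/(N * d/lambda) = 50.6/(154 * 0.5958) = 0.55

0.55 deg


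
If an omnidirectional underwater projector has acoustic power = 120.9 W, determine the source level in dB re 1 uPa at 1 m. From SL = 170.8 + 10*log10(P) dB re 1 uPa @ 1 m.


SL = 170.8 + 10*log10(120.9) = 170.8 + 20.82 = 191.62

191.62 dB


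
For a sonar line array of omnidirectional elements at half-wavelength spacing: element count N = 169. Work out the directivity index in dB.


DI = 10*log10(169) = 22.28

22.28 dB


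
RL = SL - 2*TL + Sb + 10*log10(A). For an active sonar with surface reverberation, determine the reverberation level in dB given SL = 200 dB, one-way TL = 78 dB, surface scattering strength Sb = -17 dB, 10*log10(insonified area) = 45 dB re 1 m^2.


72 dB


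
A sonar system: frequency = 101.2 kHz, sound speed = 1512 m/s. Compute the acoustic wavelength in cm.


lambda = c/f = 1512 / 101200 = 0.0149 m = 1.49 cm

1.49 cm


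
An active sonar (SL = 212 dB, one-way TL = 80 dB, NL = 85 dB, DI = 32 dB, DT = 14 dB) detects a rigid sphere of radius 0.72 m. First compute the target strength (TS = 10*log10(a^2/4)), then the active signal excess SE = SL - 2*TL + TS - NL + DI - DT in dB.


Step 1: TS = 10*log10(0.72^2/4) = -8.87 dB
Step 2: SE = SL - 2*TL + TS - NL + DI - DT = 212 - 2*80 + (-8.87) - 85 + 32 - 14 = -23.87

-23.87 dB


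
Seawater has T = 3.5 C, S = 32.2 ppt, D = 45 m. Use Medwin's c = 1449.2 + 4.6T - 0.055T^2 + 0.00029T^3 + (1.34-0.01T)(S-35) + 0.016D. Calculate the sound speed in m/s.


1461.7 m/s


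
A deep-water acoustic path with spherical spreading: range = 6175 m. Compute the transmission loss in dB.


75.81 dB


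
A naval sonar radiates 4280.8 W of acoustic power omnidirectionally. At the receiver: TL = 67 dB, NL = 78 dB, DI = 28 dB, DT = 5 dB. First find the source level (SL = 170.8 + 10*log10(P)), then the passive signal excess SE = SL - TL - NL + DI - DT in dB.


Step 1: SL = 170.8 + 10*log10(4280.8) = 207.12 dB
Step 2: SE = SL - TL - NL + DI - DT = 207.12 - 67 - 78 + 28 - 5 = 85.12

85.12 dB


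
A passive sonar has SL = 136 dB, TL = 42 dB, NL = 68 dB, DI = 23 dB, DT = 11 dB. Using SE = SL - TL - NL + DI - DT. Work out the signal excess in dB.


38 dB


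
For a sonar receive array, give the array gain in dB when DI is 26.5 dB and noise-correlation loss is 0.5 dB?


AG = DI - L_corr = 26.5 - 0.5 = 26.0

26.0 dB


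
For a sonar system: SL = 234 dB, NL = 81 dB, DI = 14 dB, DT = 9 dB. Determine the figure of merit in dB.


158 dB


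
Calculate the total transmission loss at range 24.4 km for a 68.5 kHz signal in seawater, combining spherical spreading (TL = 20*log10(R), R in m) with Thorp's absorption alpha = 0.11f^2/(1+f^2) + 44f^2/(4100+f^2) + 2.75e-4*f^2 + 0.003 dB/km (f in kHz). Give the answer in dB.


Step 1 (Thorp): alpha = 0.11*4692.25/(1+4692.25) + 44*4692.25/(4100+4692.25) + 2.75e-4*4692.25 + 0.003 = 24.8853 dB/km
Step 2: TL_spread = 20*log10(24400) = 87.75 dB
Step 3: TL_abs = alpha*R = 24.8853 * 24.4 = 607.2 dB
Step 4: TL_total = 87.75 + 607.2 = 694.95

694.95 dB


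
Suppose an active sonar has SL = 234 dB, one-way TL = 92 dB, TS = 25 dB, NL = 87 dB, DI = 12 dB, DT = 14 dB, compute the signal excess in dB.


SE = SL - 2*TL + TS - NL + DI - DT = 234 - 2*92 + (25) - 87 + 12 - 14 = -14

-14 dB


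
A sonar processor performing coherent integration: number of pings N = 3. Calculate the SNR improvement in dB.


Gain = 10*log10(3) = 4.77

4.77 dB


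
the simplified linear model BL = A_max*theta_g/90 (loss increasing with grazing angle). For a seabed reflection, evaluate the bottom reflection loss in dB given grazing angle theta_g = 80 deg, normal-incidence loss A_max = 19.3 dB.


BL = A_max * theta_g / 90 = 19.3 * 80 / 90 = 17.16

17.16 dB


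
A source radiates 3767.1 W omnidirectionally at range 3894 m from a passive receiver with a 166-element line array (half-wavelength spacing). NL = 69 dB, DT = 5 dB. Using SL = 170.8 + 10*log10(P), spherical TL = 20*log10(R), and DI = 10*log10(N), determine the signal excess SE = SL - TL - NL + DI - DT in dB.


82.95 dB
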